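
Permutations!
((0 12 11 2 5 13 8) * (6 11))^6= ((0 12 6 11 2 5 13 8))^6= (0 13 2 6)(5 11 12 8)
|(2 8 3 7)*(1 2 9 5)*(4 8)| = 8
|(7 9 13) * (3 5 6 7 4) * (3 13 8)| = |(3 5 6 7 9 8)(4 13)| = 6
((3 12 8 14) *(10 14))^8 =(3 10 12 14 8)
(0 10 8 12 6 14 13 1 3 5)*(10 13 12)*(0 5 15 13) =(1 3 15 13)(6 14 12)(8 10) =[0, 3, 2, 15, 4, 5, 14, 7, 10, 9, 8, 11, 6, 1, 12, 13]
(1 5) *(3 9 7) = (1 5)(3 9 7) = [0, 5, 2, 9, 4, 1, 6, 3, 8, 7]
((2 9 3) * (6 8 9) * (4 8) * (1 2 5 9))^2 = ((1 2 6 4 8)(3 5 9))^2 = (1 6 8 2 4)(3 9 5)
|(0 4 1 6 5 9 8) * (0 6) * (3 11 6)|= |(0 4 1)(3 11 6 5 9 8)|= 6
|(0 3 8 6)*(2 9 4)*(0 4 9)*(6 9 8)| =10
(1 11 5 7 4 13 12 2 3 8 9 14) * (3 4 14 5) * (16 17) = (1 11 3 8 9 5 7 14)(2 4 13 12)(16 17) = [0, 11, 4, 8, 13, 7, 6, 14, 9, 5, 10, 3, 2, 12, 1, 15, 17, 16]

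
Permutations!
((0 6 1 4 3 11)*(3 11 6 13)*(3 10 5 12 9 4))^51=(0 5 4 13 12 11 10 9)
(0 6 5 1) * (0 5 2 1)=(0 6 2 1 5)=[6, 5, 1, 3, 4, 0, 2]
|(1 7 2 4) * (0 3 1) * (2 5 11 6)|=|(0 3 1 7 5 11 6 2 4)|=9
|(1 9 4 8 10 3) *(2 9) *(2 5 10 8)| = |(1 5 10 3)(2 9 4)| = 12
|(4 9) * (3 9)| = 3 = |(3 9 4)|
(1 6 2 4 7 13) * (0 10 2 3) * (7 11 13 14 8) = (0 10 2 4 11 13 1 6 3)(7 14 8) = [10, 6, 4, 0, 11, 5, 3, 14, 7, 9, 2, 13, 12, 1, 8]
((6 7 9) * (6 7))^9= ((7 9))^9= (7 9)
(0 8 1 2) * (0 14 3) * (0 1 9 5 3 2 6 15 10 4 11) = (0 8 9 5 3 1 6 15 10 4 11)(2 14) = [8, 6, 14, 1, 11, 3, 15, 7, 9, 5, 4, 0, 12, 13, 2, 10]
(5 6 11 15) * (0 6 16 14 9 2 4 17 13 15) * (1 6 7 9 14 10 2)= [7, 6, 4, 3, 17, 16, 11, 9, 8, 1, 2, 0, 12, 15, 14, 5, 10, 13]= (0 7 9 1 6 11)(2 4 17 13 15 5 16 10)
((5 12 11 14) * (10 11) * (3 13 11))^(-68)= ((3 13 11 14 5 12 10))^(-68)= (3 11 5 10 13 14 12)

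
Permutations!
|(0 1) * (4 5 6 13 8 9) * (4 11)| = 14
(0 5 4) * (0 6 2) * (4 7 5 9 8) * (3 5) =(0 9 8 4 6 2)(3 5 7) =[9, 1, 0, 5, 6, 7, 2, 3, 4, 8]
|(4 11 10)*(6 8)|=6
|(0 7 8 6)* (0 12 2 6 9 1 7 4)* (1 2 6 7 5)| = 4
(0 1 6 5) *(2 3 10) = (0 1 6 5)(2 3 10) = [1, 6, 3, 10, 4, 0, 5, 7, 8, 9, 2]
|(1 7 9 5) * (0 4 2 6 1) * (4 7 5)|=8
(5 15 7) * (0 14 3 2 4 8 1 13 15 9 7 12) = [14, 13, 4, 2, 8, 9, 6, 5, 1, 7, 10, 11, 0, 15, 3, 12] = (0 14 3 2 4 8 1 13 15 12)(5 9 7)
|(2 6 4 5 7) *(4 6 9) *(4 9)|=|(9)(2 4 5 7)|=4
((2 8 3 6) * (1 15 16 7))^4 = ((1 15 16 7)(2 8 3 6))^4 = (16)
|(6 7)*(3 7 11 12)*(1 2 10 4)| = |(1 2 10 4)(3 7 6 11 12)| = 20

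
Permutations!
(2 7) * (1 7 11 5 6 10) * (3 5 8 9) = (1 7 2 11 8 9 3 5 6 10) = [0, 7, 11, 5, 4, 6, 10, 2, 9, 3, 1, 8]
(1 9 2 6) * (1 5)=[0, 9, 6, 3, 4, 1, 5, 7, 8, 2]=(1 9 2 6 5)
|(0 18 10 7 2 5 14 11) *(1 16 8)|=24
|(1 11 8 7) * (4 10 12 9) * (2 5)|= |(1 11 8 7)(2 5)(4 10 12 9)|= 4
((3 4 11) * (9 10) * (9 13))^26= (3 11 4)(9 13 10)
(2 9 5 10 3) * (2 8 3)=(2 9 5 10)(3 8)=[0, 1, 9, 8, 4, 10, 6, 7, 3, 5, 2]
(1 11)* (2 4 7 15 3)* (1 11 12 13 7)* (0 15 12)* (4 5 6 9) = (0 15 3 2 5 6 9 4 1)(7 12 13) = [15, 0, 5, 2, 1, 6, 9, 12, 8, 4, 10, 11, 13, 7, 14, 3]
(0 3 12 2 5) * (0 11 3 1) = (0 1)(2 5 11 3 12) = [1, 0, 5, 12, 4, 11, 6, 7, 8, 9, 10, 3, 2]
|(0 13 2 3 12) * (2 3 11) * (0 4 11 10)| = |(0 13 3 12 4 11 2 10)| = 8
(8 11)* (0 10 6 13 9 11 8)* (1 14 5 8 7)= (0 10 6 13 9 11)(1 14 5 8 7)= [10, 14, 2, 3, 4, 8, 13, 1, 7, 11, 6, 0, 12, 9, 5]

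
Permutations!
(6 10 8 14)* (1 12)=(1 12)(6 10 8 14)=[0, 12, 2, 3, 4, 5, 10, 7, 14, 9, 8, 11, 1, 13, 6]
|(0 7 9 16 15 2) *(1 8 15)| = 8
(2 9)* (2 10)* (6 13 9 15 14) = (2 15 14 6 13 9 10) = [0, 1, 15, 3, 4, 5, 13, 7, 8, 10, 2, 11, 12, 9, 6, 14]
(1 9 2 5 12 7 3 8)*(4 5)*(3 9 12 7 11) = (1 12 11 3 8)(2 4 5 7 9) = [0, 12, 4, 8, 5, 7, 6, 9, 1, 2, 10, 3, 11]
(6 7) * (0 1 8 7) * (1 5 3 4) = (0 5 3 4 1 8 7 6) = [5, 8, 2, 4, 1, 3, 0, 6, 7]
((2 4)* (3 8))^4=((2 4)(3 8))^4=(8)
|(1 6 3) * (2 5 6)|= 5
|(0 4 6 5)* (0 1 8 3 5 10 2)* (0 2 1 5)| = |(0 4 6 10 1 8 3)| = 7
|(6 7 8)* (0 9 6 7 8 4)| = 6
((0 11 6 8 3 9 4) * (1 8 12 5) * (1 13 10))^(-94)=((0 11 6 12 5 13 10 1 8 3 9 4))^(-94)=(0 6 5 10 8 9)(1 3 4 11 12 13)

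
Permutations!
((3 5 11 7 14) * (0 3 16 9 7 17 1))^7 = ((0 3 5 11 17 1)(7 14 16 9))^7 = (0 3 5 11 17 1)(7 9 16 14)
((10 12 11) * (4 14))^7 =(4 14)(10 12 11)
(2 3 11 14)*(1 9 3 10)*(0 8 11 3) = [8, 9, 10, 3, 4, 5, 6, 7, 11, 0, 1, 14, 12, 13, 2] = (0 8 11 14 2 10 1 9)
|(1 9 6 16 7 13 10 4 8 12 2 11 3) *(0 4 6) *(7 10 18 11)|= 12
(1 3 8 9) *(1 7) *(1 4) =(1 3 8 9 7 4) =[0, 3, 2, 8, 1, 5, 6, 4, 9, 7]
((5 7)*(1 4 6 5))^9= ((1 4 6 5 7))^9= (1 7 5 6 4)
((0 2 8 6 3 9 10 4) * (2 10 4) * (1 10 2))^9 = (0 8 3 4 2 6 9)(1 10)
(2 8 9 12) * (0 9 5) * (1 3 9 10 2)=(0 10 2 8 5)(1 3 9 12)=[10, 3, 8, 9, 4, 0, 6, 7, 5, 12, 2, 11, 1]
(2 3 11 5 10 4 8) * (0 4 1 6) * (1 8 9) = (0 4 9 1 6)(2 3 11 5 10 8) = [4, 6, 3, 11, 9, 10, 0, 7, 2, 1, 8, 5]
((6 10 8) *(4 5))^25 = (4 5)(6 10 8)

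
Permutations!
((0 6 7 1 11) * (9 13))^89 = (0 11 1 7 6)(9 13)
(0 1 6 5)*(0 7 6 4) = (0 1 4)(5 7 6) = [1, 4, 2, 3, 0, 7, 5, 6]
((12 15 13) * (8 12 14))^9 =(8 14 13 15 12)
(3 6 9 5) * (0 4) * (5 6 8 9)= (0 4)(3 8 9 6 5)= [4, 1, 2, 8, 0, 3, 5, 7, 9, 6]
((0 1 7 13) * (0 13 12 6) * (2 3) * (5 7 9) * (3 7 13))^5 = ((0 1 9 5 13 3 2 7 12 6))^5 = (0 3)(1 2)(5 12)(6 13)(7 9)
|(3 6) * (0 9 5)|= |(0 9 5)(3 6)|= 6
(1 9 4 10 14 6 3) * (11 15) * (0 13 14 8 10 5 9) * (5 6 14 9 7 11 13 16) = [16, 0, 2, 1, 6, 7, 3, 11, 10, 4, 8, 15, 12, 9, 14, 13, 5] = (0 16 5 7 11 15 13 9 4 6 3 1)(8 10)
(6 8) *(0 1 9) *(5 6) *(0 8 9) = [1, 0, 2, 3, 4, 6, 9, 7, 5, 8] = (0 1)(5 6 9 8)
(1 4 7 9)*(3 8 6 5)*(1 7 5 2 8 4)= (2 8 6)(3 4 5)(7 9)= [0, 1, 8, 4, 5, 3, 2, 9, 6, 7]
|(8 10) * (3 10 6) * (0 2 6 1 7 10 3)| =12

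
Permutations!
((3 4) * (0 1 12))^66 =((0 1 12)(3 4))^66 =(12)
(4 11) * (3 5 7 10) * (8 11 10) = (3 5 7 8 11 4 10) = [0, 1, 2, 5, 10, 7, 6, 8, 11, 9, 3, 4]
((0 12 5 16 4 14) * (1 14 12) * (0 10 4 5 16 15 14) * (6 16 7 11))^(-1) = (0 1)(4 10 14 15 5 16 6 11 7 12)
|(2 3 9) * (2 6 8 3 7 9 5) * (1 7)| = |(1 7 9 6 8 3 5 2)| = 8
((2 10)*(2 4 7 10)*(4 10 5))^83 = ((10)(4 7 5))^83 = (10)(4 5 7)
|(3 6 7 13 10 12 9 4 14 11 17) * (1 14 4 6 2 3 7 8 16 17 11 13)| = 22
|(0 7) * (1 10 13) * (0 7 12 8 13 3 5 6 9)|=10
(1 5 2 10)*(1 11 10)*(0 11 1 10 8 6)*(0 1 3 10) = (0 11 8 6 1 5 2)(3 10) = [11, 5, 0, 10, 4, 2, 1, 7, 6, 9, 3, 8]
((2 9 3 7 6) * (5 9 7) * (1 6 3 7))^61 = (1 6 2)(3 5 9 7)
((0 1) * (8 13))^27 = (0 1)(8 13)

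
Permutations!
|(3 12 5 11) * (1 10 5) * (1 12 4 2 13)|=8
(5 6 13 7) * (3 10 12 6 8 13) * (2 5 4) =(2 5 8 13 7 4)(3 10 12 6) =[0, 1, 5, 10, 2, 8, 3, 4, 13, 9, 12, 11, 6, 7]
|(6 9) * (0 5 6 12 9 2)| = 4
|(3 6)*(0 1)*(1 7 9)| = 4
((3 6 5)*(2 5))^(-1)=(2 6 3 5)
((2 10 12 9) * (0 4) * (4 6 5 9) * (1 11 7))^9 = (0 6 5 9 2 10 12 4)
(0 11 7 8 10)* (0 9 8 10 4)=(0 11 7 10 9 8 4)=[11, 1, 2, 3, 0, 5, 6, 10, 4, 8, 9, 7]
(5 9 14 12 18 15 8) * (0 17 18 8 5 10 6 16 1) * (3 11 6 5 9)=(0 17 18 15 9 14 12 8 10 5 3 11 6 16 1)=[17, 0, 2, 11, 4, 3, 16, 7, 10, 14, 5, 6, 8, 13, 12, 9, 1, 18, 15]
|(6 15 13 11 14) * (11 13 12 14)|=4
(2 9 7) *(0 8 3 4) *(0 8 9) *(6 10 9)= [6, 1, 0, 4, 8, 5, 10, 2, 3, 7, 9]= (0 6 10 9 7 2)(3 4 8)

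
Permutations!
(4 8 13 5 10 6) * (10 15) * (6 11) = [0, 1, 2, 3, 8, 15, 4, 7, 13, 9, 11, 6, 12, 5, 14, 10] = (4 8 13 5 15 10 11 6)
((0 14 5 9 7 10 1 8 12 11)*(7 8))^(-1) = ((0 14 5 9 8 12 11)(1 7 10))^(-1) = (0 11 12 8 9 5 14)(1 10 7)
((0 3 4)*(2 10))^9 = ((0 3 4)(2 10))^9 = (2 10)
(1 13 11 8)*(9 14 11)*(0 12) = (0 12)(1 13 9 14 11 8) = [12, 13, 2, 3, 4, 5, 6, 7, 1, 14, 10, 8, 0, 9, 11]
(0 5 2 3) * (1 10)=(0 5 2 3)(1 10)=[5, 10, 3, 0, 4, 2, 6, 7, 8, 9, 1]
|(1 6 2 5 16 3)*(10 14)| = 6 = |(1 6 2 5 16 3)(10 14)|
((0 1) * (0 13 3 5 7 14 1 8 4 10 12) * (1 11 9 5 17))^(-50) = ((0 8 4 10 12)(1 13 3 17)(5 7 14 11 9))^(-50) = (1 3)(13 17)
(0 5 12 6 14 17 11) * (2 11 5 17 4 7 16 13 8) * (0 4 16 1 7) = (0 17 5 12 6 14 16 13 8 2 11 4)(1 7) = [17, 7, 11, 3, 0, 12, 14, 1, 2, 9, 10, 4, 6, 8, 16, 15, 13, 5]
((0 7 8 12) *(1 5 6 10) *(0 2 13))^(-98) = (0 2 8)(1 6)(5 10)(7 13 12) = ((0 7 8 12 2 13)(1 5 6 10))^(-98)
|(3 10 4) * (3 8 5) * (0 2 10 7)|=8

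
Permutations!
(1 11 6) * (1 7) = [0, 11, 2, 3, 4, 5, 7, 1, 8, 9, 10, 6] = (1 11 6 7)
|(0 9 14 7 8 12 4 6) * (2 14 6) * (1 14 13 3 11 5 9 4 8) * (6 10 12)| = 12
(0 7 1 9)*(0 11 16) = (0 7 1 9 11 16) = [7, 9, 2, 3, 4, 5, 6, 1, 8, 11, 10, 16, 12, 13, 14, 15, 0]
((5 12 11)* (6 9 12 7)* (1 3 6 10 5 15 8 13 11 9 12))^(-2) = ((1 3 6 12 9)(5 7 10)(8 13 11 15))^(-2) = (1 12 3 9 6)(5 7 10)(8 11)(13 15)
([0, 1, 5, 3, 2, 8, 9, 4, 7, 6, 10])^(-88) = [0, 1, 8, 3, 5, 7, 6, 2, 4, 9, 10]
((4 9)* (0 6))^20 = (9)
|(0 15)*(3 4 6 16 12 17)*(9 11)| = 6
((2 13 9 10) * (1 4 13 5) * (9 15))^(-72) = (15) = ((1 4 13 15 9 10 2 5))^(-72)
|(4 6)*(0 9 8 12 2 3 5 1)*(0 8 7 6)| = 30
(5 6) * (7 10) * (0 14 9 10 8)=(0 14 9 10 7 8)(5 6)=[14, 1, 2, 3, 4, 6, 5, 8, 0, 10, 7, 11, 12, 13, 9]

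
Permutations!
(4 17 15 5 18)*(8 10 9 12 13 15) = (4 17 8 10 9 12 13 15 5 18) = [0, 1, 2, 3, 17, 18, 6, 7, 10, 12, 9, 11, 13, 15, 14, 5, 16, 8, 4]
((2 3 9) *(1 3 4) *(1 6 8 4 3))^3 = (9)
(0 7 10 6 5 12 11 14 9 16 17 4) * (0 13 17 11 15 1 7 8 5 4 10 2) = (0 8 5 12 15 1 7 2)(4 13 17 10 6)(9 16 11 14) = [8, 7, 0, 3, 13, 12, 4, 2, 5, 16, 6, 14, 15, 17, 9, 1, 11, 10]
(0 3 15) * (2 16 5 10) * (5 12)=[3, 1, 16, 15, 4, 10, 6, 7, 8, 9, 2, 11, 5, 13, 14, 0, 12]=(0 3 15)(2 16 12 5 10)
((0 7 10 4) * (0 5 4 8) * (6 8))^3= (0 6 7 8 10)(4 5)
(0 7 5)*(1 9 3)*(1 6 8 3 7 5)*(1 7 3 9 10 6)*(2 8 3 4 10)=[5, 2, 8, 1, 10, 0, 3, 7, 9, 4, 6]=(0 5)(1 2 8 9 4 10 6 3)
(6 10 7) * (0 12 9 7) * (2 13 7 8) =(0 12 9 8 2 13 7 6 10) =[12, 1, 13, 3, 4, 5, 10, 6, 2, 8, 0, 11, 9, 7]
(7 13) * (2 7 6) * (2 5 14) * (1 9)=[0, 9, 7, 3, 4, 14, 5, 13, 8, 1, 10, 11, 12, 6, 2]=(1 9)(2 7 13 6 5 14)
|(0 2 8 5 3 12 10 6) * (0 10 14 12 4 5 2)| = 6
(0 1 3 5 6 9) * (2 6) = [1, 3, 6, 5, 4, 2, 9, 7, 8, 0] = (0 1 3 5 2 6 9)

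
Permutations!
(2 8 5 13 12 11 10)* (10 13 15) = (2 8 5 15 10)(11 13 12) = [0, 1, 8, 3, 4, 15, 6, 7, 5, 9, 2, 13, 11, 12, 14, 10]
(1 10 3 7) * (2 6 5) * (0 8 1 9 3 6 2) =(0 8 1 10 6 5)(3 7 9) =[8, 10, 2, 7, 4, 0, 5, 9, 1, 3, 6]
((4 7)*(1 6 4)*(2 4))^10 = (7)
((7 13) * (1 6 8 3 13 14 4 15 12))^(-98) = (1 8 13 14 15)(3 7 4 12 6)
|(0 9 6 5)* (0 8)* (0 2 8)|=4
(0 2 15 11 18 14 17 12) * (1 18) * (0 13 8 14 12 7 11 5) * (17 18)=[2, 17, 15, 3, 4, 0, 6, 11, 14, 9, 10, 1, 13, 8, 18, 5, 16, 7, 12]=(0 2 15 5)(1 17 7 11)(8 14 18 12 13)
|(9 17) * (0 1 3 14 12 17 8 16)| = 9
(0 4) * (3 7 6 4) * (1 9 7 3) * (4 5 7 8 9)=[1, 4, 2, 3, 0, 7, 5, 6, 9, 8]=(0 1 4)(5 7 6)(8 9)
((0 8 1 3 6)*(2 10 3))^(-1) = ((0 8 1 2 10 3 6))^(-1) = (0 6 3 10 2 1 8)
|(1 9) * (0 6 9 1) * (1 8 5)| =3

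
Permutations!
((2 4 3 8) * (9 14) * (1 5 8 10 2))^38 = ((1 5 8)(2 4 3 10)(9 14))^38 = (14)(1 8 5)(2 3)(4 10)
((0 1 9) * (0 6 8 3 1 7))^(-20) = (9)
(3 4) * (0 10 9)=(0 10 9)(3 4)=[10, 1, 2, 4, 3, 5, 6, 7, 8, 0, 9]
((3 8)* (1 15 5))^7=(1 15 5)(3 8)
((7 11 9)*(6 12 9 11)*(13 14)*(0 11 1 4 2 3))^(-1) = (0 3 2 4 1 11)(6 7 9 12)(13 14)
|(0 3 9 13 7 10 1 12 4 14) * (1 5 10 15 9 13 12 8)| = |(0 3 13 7 15 9 12 4 14)(1 8)(5 10)| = 18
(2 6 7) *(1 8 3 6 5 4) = (1 8 3 6 7 2 5 4) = [0, 8, 5, 6, 1, 4, 7, 2, 3]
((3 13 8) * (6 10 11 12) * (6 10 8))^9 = (3 13 6 8)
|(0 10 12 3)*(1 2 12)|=6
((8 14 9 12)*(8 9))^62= (14)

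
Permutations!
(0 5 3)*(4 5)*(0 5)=(0 4)(3 5)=[4, 1, 2, 5, 0, 3]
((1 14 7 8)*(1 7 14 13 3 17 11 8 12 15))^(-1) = (1 15 12 7 8 11 17 3 13)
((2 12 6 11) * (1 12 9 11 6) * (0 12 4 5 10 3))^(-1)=(0 3 10 5 4 1 12)(2 11 9)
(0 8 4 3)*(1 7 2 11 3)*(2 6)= (0 8 4 1 7 6 2 11 3)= [8, 7, 11, 0, 1, 5, 2, 6, 4, 9, 10, 3]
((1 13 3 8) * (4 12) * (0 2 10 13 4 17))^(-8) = ((0 2 10 13 3 8 1 4 12 17))^(-8) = (0 10 3 1 12)(2 13 8 4 17)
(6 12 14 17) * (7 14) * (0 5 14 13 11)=(0 5 14 17 6 12 7 13 11)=[5, 1, 2, 3, 4, 14, 12, 13, 8, 9, 10, 0, 7, 11, 17, 15, 16, 6]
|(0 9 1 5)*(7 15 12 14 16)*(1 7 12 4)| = |(0 9 7 15 4 1 5)(12 14 16)| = 21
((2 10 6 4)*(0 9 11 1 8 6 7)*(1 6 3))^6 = ((0 9 11 6 4 2 10 7)(1 8 3))^6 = (0 10 4 11)(2 6 9 7)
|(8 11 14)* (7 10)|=6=|(7 10)(8 11 14)|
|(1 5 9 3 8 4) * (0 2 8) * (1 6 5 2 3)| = |(0 3)(1 2 8 4 6 5 9)| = 14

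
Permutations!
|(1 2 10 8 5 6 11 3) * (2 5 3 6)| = 6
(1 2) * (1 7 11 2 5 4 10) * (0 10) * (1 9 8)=(0 10 9 8 1 5 4)(2 7 11)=[10, 5, 7, 3, 0, 4, 6, 11, 1, 8, 9, 2]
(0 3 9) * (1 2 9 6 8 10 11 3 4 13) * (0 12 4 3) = (0 3 6 8 10 11)(1 2 9 12 4 13) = [3, 2, 9, 6, 13, 5, 8, 7, 10, 12, 11, 0, 4, 1]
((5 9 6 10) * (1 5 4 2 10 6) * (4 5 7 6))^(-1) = ((1 7 6 4 2 10 5 9))^(-1) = (1 9 5 10 2 4 6 7)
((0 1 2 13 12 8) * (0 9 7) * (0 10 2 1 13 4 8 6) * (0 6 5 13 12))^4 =(13)(2 7 8)(4 10 9)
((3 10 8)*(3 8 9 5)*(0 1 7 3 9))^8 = ((0 1 7 3 10)(5 9))^8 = (0 3 1 10 7)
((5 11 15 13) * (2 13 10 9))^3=(2 11 9 5 10 13 15)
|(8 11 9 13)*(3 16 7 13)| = |(3 16 7 13 8 11 9)| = 7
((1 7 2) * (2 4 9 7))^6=(9)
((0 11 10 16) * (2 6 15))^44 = (16)(2 15 6)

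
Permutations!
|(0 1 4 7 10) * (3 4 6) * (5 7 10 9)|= 6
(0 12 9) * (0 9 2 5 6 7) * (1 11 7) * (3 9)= (0 12 2 5 6 1 11 7)(3 9)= [12, 11, 5, 9, 4, 6, 1, 0, 8, 3, 10, 7, 2]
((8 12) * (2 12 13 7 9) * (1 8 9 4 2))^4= ((1 8 13 7 4 2 12 9))^4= (1 4)(2 8)(7 9)(12 13)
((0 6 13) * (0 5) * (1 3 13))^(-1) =(0 5 13 3 1 6)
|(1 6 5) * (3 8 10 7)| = |(1 6 5)(3 8 10 7)| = 12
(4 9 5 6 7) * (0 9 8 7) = (0 9 5 6)(4 8 7) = [9, 1, 2, 3, 8, 6, 0, 4, 7, 5]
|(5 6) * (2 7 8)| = 6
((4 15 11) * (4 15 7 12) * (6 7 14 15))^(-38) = (4 6 14 7 15 12 11)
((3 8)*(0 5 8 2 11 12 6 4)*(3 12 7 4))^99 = (0 4 7 11 2 3 6 12 8 5)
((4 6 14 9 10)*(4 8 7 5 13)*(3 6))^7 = (3 5 10 6 13 8 14 4 7 9)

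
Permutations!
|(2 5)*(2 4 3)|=4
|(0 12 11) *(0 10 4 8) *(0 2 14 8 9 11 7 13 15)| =60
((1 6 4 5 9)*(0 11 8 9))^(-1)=((0 11 8 9 1 6 4 5))^(-1)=(0 5 4 6 1 9 8 11)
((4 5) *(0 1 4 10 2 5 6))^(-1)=((0 1 4 6)(2 5 10))^(-1)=(0 6 4 1)(2 10 5)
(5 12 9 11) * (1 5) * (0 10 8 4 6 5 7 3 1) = [10, 7, 2, 1, 6, 12, 5, 3, 4, 11, 8, 0, 9] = (0 10 8 4 6 5 12 9 11)(1 7 3)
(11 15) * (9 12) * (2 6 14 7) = (2 6 14 7)(9 12)(11 15) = [0, 1, 6, 3, 4, 5, 14, 2, 8, 12, 10, 15, 9, 13, 7, 11]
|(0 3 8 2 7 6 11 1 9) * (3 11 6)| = 4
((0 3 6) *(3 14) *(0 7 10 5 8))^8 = (14)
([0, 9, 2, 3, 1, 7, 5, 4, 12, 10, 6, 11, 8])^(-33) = (1 10 5 4 9 6 7)(8 12)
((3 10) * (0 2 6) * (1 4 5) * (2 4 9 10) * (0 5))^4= ((0 4)(1 9 10 3 2 6 5))^4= (1 2 9 6 10 5 3)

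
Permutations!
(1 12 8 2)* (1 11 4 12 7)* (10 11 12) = [0, 7, 12, 3, 10, 5, 6, 1, 2, 9, 11, 4, 8] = (1 7)(2 12 8)(4 10 11)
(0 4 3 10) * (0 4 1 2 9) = (0 1 2 9)(3 10 4) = [1, 2, 9, 10, 3, 5, 6, 7, 8, 0, 4]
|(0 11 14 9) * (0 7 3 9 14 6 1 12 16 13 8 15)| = |(0 11 6 1 12 16 13 8 15)(3 9 7)| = 9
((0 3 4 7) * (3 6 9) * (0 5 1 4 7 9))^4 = (1 7 9)(3 4 5)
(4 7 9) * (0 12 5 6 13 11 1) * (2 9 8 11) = [12, 0, 9, 3, 7, 6, 13, 8, 11, 4, 10, 1, 5, 2] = (0 12 5 6 13 2 9 4 7 8 11 1)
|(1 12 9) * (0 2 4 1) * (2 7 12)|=12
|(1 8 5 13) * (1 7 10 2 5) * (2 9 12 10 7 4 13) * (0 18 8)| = 12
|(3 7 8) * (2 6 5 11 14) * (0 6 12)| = 21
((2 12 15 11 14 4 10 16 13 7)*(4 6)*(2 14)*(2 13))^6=(2 14 12 6 15 4 11 10 13 16 7)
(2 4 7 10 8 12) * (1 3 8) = (1 3 8 12 2 4 7 10) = [0, 3, 4, 8, 7, 5, 6, 10, 12, 9, 1, 11, 2]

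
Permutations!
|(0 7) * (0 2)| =|(0 7 2)| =3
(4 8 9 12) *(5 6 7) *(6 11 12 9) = [0, 1, 2, 3, 8, 11, 7, 5, 6, 9, 10, 12, 4] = (4 8 6 7 5 11 12)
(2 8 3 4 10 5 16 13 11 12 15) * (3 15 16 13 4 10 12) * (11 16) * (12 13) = [0, 1, 8, 10, 13, 12, 6, 7, 15, 9, 5, 3, 11, 16, 14, 2, 4] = (2 8 15)(3 10 5 12 11)(4 13 16)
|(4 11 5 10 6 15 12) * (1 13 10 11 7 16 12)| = |(1 13 10 6 15)(4 7 16 12)(5 11)| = 20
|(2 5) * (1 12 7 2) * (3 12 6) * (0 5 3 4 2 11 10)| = |(0 5 1 6 4 2 3 12 7 11 10)| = 11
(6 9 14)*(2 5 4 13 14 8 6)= (2 5 4 13 14)(6 9 8)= [0, 1, 5, 3, 13, 4, 9, 7, 6, 8, 10, 11, 12, 14, 2]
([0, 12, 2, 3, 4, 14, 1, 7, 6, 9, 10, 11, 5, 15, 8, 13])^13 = [0, 12, 2, 3, 4, 14, 1, 7, 6, 9, 10, 11, 5, 15, 8, 13]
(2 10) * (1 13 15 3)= [0, 13, 10, 1, 4, 5, 6, 7, 8, 9, 2, 11, 12, 15, 14, 3]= (1 13 15 3)(2 10)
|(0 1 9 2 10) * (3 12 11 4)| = |(0 1 9 2 10)(3 12 11 4)| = 20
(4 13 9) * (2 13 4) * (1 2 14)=(1 2 13 9 14)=[0, 2, 13, 3, 4, 5, 6, 7, 8, 14, 10, 11, 12, 9, 1]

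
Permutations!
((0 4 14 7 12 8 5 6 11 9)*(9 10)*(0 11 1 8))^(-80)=(14)(9 11 10)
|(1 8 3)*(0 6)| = 6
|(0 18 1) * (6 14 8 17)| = 12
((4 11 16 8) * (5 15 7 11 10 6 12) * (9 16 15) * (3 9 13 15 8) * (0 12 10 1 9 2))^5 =((0 12 5 13 15 7 11 8 4 1 9 16 3 2)(6 10))^5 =(0 7 9 12 11 16 5 8 3 13 4 2 15 1)(6 10)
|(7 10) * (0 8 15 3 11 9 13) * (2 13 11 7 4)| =18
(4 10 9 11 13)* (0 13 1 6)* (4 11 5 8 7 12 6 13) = (0 4 10 9 5 8 7 12 6)(1 13 11) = [4, 13, 2, 3, 10, 8, 0, 12, 7, 5, 9, 1, 6, 11]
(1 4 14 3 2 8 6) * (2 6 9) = (1 4 14 3 6)(2 8 9) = [0, 4, 8, 6, 14, 5, 1, 7, 9, 2, 10, 11, 12, 13, 3]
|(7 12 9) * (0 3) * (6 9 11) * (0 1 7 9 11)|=10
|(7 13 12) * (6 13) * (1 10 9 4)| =4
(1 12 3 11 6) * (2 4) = (1 12 3 11 6)(2 4) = [0, 12, 4, 11, 2, 5, 1, 7, 8, 9, 10, 6, 3]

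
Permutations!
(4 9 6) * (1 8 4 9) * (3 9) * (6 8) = [0, 6, 2, 9, 1, 5, 3, 7, 4, 8] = (1 6 3 9 8 4)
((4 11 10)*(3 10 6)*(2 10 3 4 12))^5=(2 12 10)(4 6 11)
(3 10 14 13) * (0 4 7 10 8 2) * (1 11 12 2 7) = (0 4 1 11 12 2)(3 8 7 10 14 13) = [4, 11, 0, 8, 1, 5, 6, 10, 7, 9, 14, 12, 2, 3, 13]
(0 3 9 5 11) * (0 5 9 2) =(0 3 2)(5 11) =[3, 1, 0, 2, 4, 11, 6, 7, 8, 9, 10, 5]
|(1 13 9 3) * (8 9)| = 5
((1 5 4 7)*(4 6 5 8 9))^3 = (1 4 8 7 9)(5 6)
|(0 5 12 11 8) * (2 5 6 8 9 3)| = 6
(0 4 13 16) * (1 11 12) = (0 4 13 16)(1 11 12) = [4, 11, 2, 3, 13, 5, 6, 7, 8, 9, 10, 12, 1, 16, 14, 15, 0]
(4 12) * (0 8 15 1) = (0 8 15 1)(4 12) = [8, 0, 2, 3, 12, 5, 6, 7, 15, 9, 10, 11, 4, 13, 14, 1]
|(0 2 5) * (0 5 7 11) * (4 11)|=5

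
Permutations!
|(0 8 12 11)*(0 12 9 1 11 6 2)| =8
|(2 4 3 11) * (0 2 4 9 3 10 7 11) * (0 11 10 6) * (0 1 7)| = |(0 2 9 3 11 4 6 1 7 10)| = 10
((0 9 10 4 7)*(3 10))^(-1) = ((0 9 3 10 4 7))^(-1) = (0 7 4 10 3 9)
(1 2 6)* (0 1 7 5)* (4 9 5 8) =(0 1 2 6 7 8 4 9 5) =[1, 2, 6, 3, 9, 0, 7, 8, 4, 5]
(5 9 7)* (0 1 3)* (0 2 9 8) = (0 1 3 2 9 7 5 8) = [1, 3, 9, 2, 4, 8, 6, 5, 0, 7]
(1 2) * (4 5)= [0, 2, 1, 3, 5, 4]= (1 2)(4 5)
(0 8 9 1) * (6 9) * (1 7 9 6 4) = (0 8 4 1)(7 9) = [8, 0, 2, 3, 1, 5, 6, 9, 4, 7]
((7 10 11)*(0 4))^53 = (0 4)(7 11 10)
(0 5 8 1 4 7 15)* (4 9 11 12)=(0 5 8 1 9 11 12 4 7 15)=[5, 9, 2, 3, 7, 8, 6, 15, 1, 11, 10, 12, 4, 13, 14, 0]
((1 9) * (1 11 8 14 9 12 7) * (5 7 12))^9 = (8 14 9 11)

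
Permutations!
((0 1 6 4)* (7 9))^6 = (9)(0 6)(1 4)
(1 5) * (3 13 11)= (1 5)(3 13 11)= [0, 5, 2, 13, 4, 1, 6, 7, 8, 9, 10, 3, 12, 11]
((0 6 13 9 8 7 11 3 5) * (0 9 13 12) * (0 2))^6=(13)(0 12)(2 6)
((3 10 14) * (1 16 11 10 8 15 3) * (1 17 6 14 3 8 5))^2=(1 11 3)(5 16 10)(6 17 14)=((1 16 11 10 3 5)(6 14 17)(8 15))^2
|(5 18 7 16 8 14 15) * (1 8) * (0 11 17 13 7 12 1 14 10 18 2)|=|(0 11 17 13 7 16 14 15 5 2)(1 8 10 18 12)|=10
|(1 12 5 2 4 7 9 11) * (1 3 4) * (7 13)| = |(1 12 5 2)(3 4 13 7 9 11)| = 12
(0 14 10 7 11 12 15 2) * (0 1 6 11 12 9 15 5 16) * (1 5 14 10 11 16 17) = (0 10 7 12 14 11 9 15 2 5 17 1 6 16) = [10, 6, 5, 3, 4, 17, 16, 12, 8, 15, 7, 9, 14, 13, 11, 2, 0, 1]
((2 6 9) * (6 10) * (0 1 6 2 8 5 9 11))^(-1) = ((0 1 6 11)(2 10)(5 9 8))^(-1) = (0 11 6 1)(2 10)(5 8 9)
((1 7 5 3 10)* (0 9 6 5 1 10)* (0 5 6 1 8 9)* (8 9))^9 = ((10)(1 7 9)(3 5))^9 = (10)(3 5)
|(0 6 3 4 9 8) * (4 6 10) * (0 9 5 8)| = |(0 10 4 5 8 9)(3 6)| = 6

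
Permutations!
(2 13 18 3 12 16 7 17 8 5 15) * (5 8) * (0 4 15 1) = (0 4 15 2 13 18 3 12 16 7 17 5 1) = [4, 0, 13, 12, 15, 1, 6, 17, 8, 9, 10, 11, 16, 18, 14, 2, 7, 5, 3]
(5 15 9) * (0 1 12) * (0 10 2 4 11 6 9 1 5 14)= [5, 12, 4, 3, 11, 15, 9, 7, 8, 14, 2, 6, 10, 13, 0, 1]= (0 5 15 1 12 10 2 4 11 6 9 14)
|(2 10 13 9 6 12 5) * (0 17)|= |(0 17)(2 10 13 9 6 12 5)|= 14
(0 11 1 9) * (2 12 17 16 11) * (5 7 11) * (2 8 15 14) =(0 8 15 14 2 12 17 16 5 7 11 1 9) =[8, 9, 12, 3, 4, 7, 6, 11, 15, 0, 10, 1, 17, 13, 2, 14, 5, 16]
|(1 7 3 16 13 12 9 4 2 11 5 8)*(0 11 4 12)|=18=|(0 11 5 8 1 7 3 16 13)(2 4)(9 12)|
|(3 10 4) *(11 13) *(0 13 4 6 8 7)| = 9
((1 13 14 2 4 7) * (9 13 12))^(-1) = ((1 12 9 13 14 2 4 7))^(-1) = (1 7 4 2 14 13 9 12)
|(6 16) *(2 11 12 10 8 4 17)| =14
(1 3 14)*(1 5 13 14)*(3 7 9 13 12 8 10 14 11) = (1 7 9 13 11 3)(5 12 8 10 14) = [0, 7, 2, 1, 4, 12, 6, 9, 10, 13, 14, 3, 8, 11, 5]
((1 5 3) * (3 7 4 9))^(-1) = ((1 5 7 4 9 3))^(-1) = (1 3 9 4 7 5)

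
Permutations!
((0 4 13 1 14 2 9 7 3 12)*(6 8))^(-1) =(0 12 3 7 9 2 14 1 13 4)(6 8)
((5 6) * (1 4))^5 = (1 4)(5 6)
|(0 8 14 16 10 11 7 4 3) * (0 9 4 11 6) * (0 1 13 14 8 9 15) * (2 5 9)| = |(0 2 5 9 4 3 15)(1 13 14 16 10 6)(7 11)| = 42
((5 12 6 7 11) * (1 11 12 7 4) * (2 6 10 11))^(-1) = (1 4 6 2)(5 11 10 12 7)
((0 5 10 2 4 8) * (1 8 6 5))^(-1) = (0 8 1)(2 10 5 6 4)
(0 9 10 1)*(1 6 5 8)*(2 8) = [9, 0, 8, 3, 4, 2, 5, 7, 1, 10, 6] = (0 9 10 6 5 2 8 1)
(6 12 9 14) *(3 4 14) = (3 4 14 6 12 9) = [0, 1, 2, 4, 14, 5, 12, 7, 8, 3, 10, 11, 9, 13, 6]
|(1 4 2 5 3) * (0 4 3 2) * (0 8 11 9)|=10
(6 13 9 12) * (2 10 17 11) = (2 10 17 11)(6 13 9 12) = [0, 1, 10, 3, 4, 5, 13, 7, 8, 12, 17, 2, 6, 9, 14, 15, 16, 11]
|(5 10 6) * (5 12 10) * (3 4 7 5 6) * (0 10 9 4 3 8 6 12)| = |(0 10 8 6)(4 7 5 12 9)| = 20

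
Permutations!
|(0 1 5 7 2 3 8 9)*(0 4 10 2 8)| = |(0 1 5 7 8 9 4 10 2 3)| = 10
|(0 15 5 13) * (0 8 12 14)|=|(0 15 5 13 8 12 14)|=7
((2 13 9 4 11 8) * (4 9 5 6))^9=(2 5 4 8 13 6 11)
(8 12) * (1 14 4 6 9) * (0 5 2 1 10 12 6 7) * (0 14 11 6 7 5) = (1 11 6 9 10 12 8 7 14 4 5 2) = [0, 11, 1, 3, 5, 2, 9, 14, 7, 10, 12, 6, 8, 13, 4]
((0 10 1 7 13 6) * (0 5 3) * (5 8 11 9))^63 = (0 9 6 1 3 11 13 10 5 8 7)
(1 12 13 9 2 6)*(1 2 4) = (1 12 13 9 4)(2 6) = [0, 12, 6, 3, 1, 5, 2, 7, 8, 4, 10, 11, 13, 9]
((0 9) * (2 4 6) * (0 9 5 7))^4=(9)(0 5 7)(2 4 6)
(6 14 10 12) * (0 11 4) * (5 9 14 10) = (0 11 4)(5 9 14)(6 10 12) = [11, 1, 2, 3, 0, 9, 10, 7, 8, 14, 12, 4, 6, 13, 5]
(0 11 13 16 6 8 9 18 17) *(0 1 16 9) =(0 11 13 9 18 17 1 16 6 8) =[11, 16, 2, 3, 4, 5, 8, 7, 0, 18, 10, 13, 12, 9, 14, 15, 6, 1, 17]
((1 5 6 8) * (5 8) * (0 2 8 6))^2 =((0 2 8 1 6 5))^2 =(0 8 6)(1 5 2)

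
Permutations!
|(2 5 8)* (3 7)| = 6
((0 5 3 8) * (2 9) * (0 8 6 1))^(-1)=((0 5 3 6 1)(2 9))^(-1)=(0 1 6 3 5)(2 9)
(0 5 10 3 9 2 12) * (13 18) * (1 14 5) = (0 1 14 5 10 3 9 2 12)(13 18) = [1, 14, 12, 9, 4, 10, 6, 7, 8, 2, 3, 11, 0, 18, 5, 15, 16, 17, 13]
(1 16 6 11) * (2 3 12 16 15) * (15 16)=(1 16 6 11)(2 3 12 15)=[0, 16, 3, 12, 4, 5, 11, 7, 8, 9, 10, 1, 15, 13, 14, 2, 6]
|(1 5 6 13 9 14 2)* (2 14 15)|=|(1 5 6 13 9 15 2)|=7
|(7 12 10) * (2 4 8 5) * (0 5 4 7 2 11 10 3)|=|(0 5 11 10 2 7 12 3)(4 8)|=8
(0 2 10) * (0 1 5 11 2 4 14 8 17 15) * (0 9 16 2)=(0 4 14 8 17 15 9 16 2 10 1 5 11)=[4, 5, 10, 3, 14, 11, 6, 7, 17, 16, 1, 0, 12, 13, 8, 9, 2, 15]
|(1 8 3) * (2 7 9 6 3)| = 7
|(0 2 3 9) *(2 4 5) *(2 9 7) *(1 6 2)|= |(0 4 5 9)(1 6 2 3 7)|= 20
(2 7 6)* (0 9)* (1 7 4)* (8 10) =(0 9)(1 7 6 2 4)(8 10) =[9, 7, 4, 3, 1, 5, 2, 6, 10, 0, 8]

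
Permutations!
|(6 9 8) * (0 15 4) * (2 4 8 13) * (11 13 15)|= 20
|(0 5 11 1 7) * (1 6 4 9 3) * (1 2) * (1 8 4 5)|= |(0 1 7)(2 8 4 9 3)(5 11 6)|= 15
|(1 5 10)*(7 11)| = |(1 5 10)(7 11)| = 6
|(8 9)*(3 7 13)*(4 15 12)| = 6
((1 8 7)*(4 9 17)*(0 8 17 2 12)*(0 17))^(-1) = ((0 8 7 1)(2 12 17 4 9))^(-1) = (0 1 7 8)(2 9 4 17 12)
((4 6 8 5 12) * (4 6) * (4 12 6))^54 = ((4 12)(5 6 8))^54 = (12)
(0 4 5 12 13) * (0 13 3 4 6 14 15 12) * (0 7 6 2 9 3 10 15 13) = [2, 1, 9, 4, 5, 7, 14, 6, 8, 3, 15, 11, 10, 0, 13, 12] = (0 2 9 3 4 5 7 6 14 13)(10 15 12)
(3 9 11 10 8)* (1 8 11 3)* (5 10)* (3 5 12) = [0, 8, 2, 9, 4, 10, 6, 7, 1, 5, 11, 12, 3] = (1 8)(3 9 5 10 11 12)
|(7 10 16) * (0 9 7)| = 5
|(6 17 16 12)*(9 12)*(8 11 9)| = |(6 17 16 8 11 9 12)| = 7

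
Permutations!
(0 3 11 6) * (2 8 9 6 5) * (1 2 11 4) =(0 3 4 1 2 8 9 6)(5 11) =[3, 2, 8, 4, 1, 11, 0, 7, 9, 6, 10, 5]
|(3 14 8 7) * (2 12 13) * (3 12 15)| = |(2 15 3 14 8 7 12 13)| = 8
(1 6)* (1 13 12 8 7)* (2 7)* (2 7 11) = [0, 6, 11, 3, 4, 5, 13, 1, 7, 9, 10, 2, 8, 12] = (1 6 13 12 8 7)(2 11)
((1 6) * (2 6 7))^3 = (1 6 2 7)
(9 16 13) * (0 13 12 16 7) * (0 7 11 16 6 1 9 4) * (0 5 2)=(0 13 4 5 2)(1 9 11 16 12 6)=[13, 9, 0, 3, 5, 2, 1, 7, 8, 11, 10, 16, 6, 4, 14, 15, 12]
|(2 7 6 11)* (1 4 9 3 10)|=|(1 4 9 3 10)(2 7 6 11)|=20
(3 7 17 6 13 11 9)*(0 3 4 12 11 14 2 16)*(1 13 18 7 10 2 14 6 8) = (0 3 10 2 16)(1 13 6 18 7 17 8)(4 12 11 9) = [3, 13, 16, 10, 12, 5, 18, 17, 1, 4, 2, 9, 11, 6, 14, 15, 0, 8, 7]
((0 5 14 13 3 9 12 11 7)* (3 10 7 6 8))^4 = (0 10 14)(3 6 12)(5 7 13)(8 11 9)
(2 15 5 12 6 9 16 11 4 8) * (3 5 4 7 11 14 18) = (2 15 4 8)(3 5 12 6 9 16 14 18)(7 11) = [0, 1, 15, 5, 8, 12, 9, 11, 2, 16, 10, 7, 6, 13, 18, 4, 14, 17, 3]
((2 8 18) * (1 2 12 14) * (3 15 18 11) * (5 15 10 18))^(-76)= (1 10 2 18 8 12 11 14 3)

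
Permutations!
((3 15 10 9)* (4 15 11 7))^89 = (3 10 4 11 9 15 7)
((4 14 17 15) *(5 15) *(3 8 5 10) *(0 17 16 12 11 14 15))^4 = ((0 17 10 3 8 5)(4 15)(11 14 16 12))^4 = (0 8 10)(3 17 5)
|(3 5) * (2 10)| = |(2 10)(3 5)| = 2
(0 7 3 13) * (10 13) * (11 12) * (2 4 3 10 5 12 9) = (0 7 10 13)(2 4 3 5 12 11 9) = [7, 1, 4, 5, 3, 12, 6, 10, 8, 2, 13, 9, 11, 0]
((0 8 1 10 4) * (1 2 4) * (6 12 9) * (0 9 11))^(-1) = (0 11 12 6 9 4 2 8)(1 10)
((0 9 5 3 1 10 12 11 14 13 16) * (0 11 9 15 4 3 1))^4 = (16)(1 5 9 12 10)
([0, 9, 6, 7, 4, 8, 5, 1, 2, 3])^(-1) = [0, 7, 8, 9, 4, 6, 2, 3, 5, 1]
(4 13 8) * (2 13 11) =(2 13 8 4 11) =[0, 1, 13, 3, 11, 5, 6, 7, 4, 9, 10, 2, 12, 8]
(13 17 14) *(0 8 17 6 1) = (0 8 17 14 13 6 1) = [8, 0, 2, 3, 4, 5, 1, 7, 17, 9, 10, 11, 12, 6, 13, 15, 16, 14]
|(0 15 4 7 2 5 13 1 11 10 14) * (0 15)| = |(1 11 10 14 15 4 7 2 5 13)| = 10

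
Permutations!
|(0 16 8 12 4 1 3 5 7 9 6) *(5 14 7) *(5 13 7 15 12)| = 24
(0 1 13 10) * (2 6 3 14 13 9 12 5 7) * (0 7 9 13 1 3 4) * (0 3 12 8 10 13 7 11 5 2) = (0 12 2 6 4 3 14 1 7)(5 9 8 10 11) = [12, 7, 6, 14, 3, 9, 4, 0, 10, 8, 11, 5, 2, 13, 1]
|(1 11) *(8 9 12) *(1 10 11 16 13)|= 6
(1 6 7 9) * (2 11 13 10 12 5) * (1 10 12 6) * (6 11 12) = (2 12 5)(6 7 9 10 11 13) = [0, 1, 12, 3, 4, 2, 7, 9, 8, 10, 11, 13, 5, 6]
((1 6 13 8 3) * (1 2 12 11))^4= ((1 6 13 8 3 2 12 11))^4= (1 3)(2 6)(8 11)(12 13)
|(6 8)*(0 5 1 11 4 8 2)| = 8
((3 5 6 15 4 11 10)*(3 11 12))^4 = ((3 5 6 15 4 12)(10 11))^4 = (3 4 6)(5 12 15)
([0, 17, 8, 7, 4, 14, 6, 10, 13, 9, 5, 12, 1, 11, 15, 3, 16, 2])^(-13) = [0, 17, 8, 15, 4, 10, 6, 3, 13, 9, 7, 12, 1, 11, 5, 14, 16, 2]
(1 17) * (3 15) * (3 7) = (1 17)(3 15 7) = [0, 17, 2, 15, 4, 5, 6, 3, 8, 9, 10, 11, 12, 13, 14, 7, 16, 1]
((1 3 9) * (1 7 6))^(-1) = (1 6 7 9 3)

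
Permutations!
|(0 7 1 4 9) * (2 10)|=10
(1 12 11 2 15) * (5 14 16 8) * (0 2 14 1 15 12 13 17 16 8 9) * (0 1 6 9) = [2, 13, 12, 3, 4, 6, 9, 7, 5, 1, 10, 14, 11, 17, 8, 15, 0, 16] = (0 2 12 11 14 8 5 6 9 1 13 17 16)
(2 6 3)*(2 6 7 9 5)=(2 7 9 5)(3 6)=[0, 1, 7, 6, 4, 2, 3, 9, 8, 5]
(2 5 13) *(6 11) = [0, 1, 5, 3, 4, 13, 11, 7, 8, 9, 10, 6, 12, 2] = (2 5 13)(6 11)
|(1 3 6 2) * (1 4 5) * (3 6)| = 5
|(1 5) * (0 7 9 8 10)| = |(0 7 9 8 10)(1 5)| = 10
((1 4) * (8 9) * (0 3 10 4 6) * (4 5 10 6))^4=((0 3 6)(1 4)(5 10)(8 9))^4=(10)(0 3 6)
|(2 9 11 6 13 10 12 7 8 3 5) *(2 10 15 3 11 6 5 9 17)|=30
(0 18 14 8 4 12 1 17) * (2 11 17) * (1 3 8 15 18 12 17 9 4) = [12, 2, 11, 8, 17, 5, 6, 7, 1, 4, 10, 9, 3, 13, 15, 18, 16, 0, 14] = (0 12 3 8 1 2 11 9 4 17)(14 15 18)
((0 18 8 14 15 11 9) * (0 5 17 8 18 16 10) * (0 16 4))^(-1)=((18)(0 4)(5 17 8 14 15 11 9)(10 16))^(-1)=(18)(0 4)(5 9 11 15 14 8 17)(10 16)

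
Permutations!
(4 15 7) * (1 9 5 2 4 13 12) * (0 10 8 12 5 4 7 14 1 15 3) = (0 10 8 12 15 14 1 9 4 3)(2 7 13 5) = [10, 9, 7, 0, 3, 2, 6, 13, 12, 4, 8, 11, 15, 5, 1, 14]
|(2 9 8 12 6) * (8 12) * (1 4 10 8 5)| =20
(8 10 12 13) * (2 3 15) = (2 3 15)(8 10 12 13) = [0, 1, 3, 15, 4, 5, 6, 7, 10, 9, 12, 11, 13, 8, 14, 2]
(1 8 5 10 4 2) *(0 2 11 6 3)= (0 2 1 8 5 10 4 11 6 3)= [2, 8, 1, 0, 11, 10, 3, 7, 5, 9, 4, 6]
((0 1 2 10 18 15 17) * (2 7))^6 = (0 15 10 7)(1 17 18 2)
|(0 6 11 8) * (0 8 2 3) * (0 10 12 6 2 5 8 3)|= |(0 2)(3 10 12 6 11 5 8)|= 14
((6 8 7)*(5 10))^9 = (5 10)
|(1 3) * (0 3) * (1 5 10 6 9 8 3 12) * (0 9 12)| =|(1 9 8 3 5 10 6 12)| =8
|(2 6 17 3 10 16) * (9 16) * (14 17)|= 8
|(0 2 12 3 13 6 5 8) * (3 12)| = 7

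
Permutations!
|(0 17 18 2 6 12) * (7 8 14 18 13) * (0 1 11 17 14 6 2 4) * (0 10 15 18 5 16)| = |(0 14 5 16)(1 11 17 13 7 8 6 12)(4 10 15 18)| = 8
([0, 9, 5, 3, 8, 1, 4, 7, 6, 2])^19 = [0, 5, 9, 3, 8, 2, 4, 7, 6, 1]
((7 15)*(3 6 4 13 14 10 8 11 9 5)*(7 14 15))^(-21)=((3 6 4 13 15 14 10 8 11 9 5))^(-21)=(3 6 4 13 15 14 10 8 11 9 5)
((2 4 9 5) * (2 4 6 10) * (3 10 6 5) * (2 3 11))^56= ((2 5 4 9 11)(3 10))^56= (2 5 4 9 11)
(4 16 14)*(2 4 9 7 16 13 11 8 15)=(2 4 13 11 8 15)(7 16 14 9)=[0, 1, 4, 3, 13, 5, 6, 16, 15, 7, 10, 8, 12, 11, 9, 2, 14]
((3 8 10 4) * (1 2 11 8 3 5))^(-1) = ((1 2 11 8 10 4 5))^(-1) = (1 5 4 10 8 11 2)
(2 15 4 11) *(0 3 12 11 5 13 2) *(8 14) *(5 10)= (0 3 12 11)(2 15 4 10 5 13)(8 14)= [3, 1, 15, 12, 10, 13, 6, 7, 14, 9, 5, 0, 11, 2, 8, 4]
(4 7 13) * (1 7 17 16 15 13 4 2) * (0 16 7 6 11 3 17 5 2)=(0 16 15 13)(1 6 11 3 17 7 4 5 2)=[16, 6, 1, 17, 5, 2, 11, 4, 8, 9, 10, 3, 12, 0, 14, 13, 15, 7]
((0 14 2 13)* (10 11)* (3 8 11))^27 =(0 13 2 14)(3 10 11 8)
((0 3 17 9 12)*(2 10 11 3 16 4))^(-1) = ((0 16 4 2 10 11 3 17 9 12))^(-1) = (0 12 9 17 3 11 10 2 4 16)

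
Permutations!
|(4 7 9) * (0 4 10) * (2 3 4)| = 7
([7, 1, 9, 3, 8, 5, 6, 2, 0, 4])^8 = [2, 1, 4, 3, 0, 5, 6, 9, 7, 8]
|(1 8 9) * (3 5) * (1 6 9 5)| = |(1 8 5 3)(6 9)| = 4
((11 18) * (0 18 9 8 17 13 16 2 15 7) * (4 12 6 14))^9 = ((0 18 11 9 8 17 13 16 2 15 7)(4 12 6 14))^9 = (0 15 16 17 9 18 7 2 13 8 11)(4 12 6 14)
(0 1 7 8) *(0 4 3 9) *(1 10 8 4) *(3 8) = (0 10 3 9)(1 7 4 8) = [10, 7, 2, 9, 8, 5, 6, 4, 1, 0, 3]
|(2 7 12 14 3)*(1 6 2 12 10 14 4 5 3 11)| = |(1 6 2 7 10 14 11)(3 12 4 5)| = 28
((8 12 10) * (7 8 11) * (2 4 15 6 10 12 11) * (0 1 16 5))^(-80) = (16)(7 8 11)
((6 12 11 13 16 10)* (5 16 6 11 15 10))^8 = ((5 16)(6 12 15 10 11 13))^8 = (16)(6 15 11)(10 13 12)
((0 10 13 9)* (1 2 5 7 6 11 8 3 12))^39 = ((0 10 13 9)(1 2 5 7 6 11 8 3 12))^39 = (0 9 13 10)(1 7 8)(2 6 3)(5 11 12)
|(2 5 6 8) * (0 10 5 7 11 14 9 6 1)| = 28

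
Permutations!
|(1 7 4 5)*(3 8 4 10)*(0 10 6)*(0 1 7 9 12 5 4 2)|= 30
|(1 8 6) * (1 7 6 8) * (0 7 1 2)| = 5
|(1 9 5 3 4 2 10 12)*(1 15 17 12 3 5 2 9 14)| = |(1 14)(2 10 3 4 9)(12 15 17)| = 30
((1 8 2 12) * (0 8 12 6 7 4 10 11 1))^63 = (0 6 10 12 2 4 1 8 7 11)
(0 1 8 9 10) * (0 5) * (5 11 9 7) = (0 1 8 7 5)(9 10 11) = [1, 8, 2, 3, 4, 0, 6, 5, 7, 10, 11, 9]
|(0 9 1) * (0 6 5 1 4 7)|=12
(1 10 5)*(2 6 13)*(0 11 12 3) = [11, 10, 6, 0, 4, 1, 13, 7, 8, 9, 5, 12, 3, 2] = (0 11 12 3)(1 10 5)(2 6 13)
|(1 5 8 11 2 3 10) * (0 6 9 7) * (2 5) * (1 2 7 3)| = |(0 6 9 3 10 2 1 7)(5 8 11)| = 24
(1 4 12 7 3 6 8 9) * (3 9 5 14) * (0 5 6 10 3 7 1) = [5, 4, 2, 10, 12, 14, 8, 9, 6, 0, 3, 11, 1, 13, 7] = (0 5 14 7 9)(1 4 12)(3 10)(6 8)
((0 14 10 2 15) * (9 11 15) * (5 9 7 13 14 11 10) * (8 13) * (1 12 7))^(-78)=(15)(1 7 13 5 10)(2 12 8 14 9)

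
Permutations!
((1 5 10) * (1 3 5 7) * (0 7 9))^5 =((0 7 1 9)(3 5 10))^5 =(0 7 1 9)(3 10 5)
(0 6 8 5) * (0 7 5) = (0 6 8)(5 7) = [6, 1, 2, 3, 4, 7, 8, 5, 0]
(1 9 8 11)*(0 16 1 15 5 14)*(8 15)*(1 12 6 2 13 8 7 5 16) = [1, 9, 13, 3, 4, 14, 2, 5, 11, 15, 10, 7, 6, 8, 0, 16, 12] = (0 1 9 15 16 12 6 2 13 8 11 7 5 14)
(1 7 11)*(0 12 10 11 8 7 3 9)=(0 12 10 11 1 3 9)(7 8)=[12, 3, 2, 9, 4, 5, 6, 8, 7, 0, 11, 1, 10]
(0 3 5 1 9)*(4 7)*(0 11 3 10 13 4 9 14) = (0 10 13 4 7 9 11 3 5 1 14) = [10, 14, 2, 5, 7, 1, 6, 9, 8, 11, 13, 3, 12, 4, 0]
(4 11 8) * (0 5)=(0 5)(4 11 8)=[5, 1, 2, 3, 11, 0, 6, 7, 4, 9, 10, 8]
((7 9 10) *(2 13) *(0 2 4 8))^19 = ((0 2 13 4 8)(7 9 10))^19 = (0 8 4 13 2)(7 9 10)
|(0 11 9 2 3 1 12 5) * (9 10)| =|(0 11 10 9 2 3 1 12 5)| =9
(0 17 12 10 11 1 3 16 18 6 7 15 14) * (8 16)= [17, 3, 2, 8, 4, 5, 7, 15, 16, 9, 11, 1, 10, 13, 0, 14, 18, 12, 6]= (0 17 12 10 11 1 3 8 16 18 6 7 15 14)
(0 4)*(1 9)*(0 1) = (0 4 1 9) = [4, 9, 2, 3, 1, 5, 6, 7, 8, 0]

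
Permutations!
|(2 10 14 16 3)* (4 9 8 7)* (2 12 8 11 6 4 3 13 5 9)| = 20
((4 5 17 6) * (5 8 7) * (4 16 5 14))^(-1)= ((4 8 7 14)(5 17 6 16))^(-1)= (4 14 7 8)(5 16 6 17)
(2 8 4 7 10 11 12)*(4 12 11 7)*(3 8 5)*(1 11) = (1 11)(2 5 3 8 12)(7 10) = [0, 11, 5, 8, 4, 3, 6, 10, 12, 9, 7, 1, 2]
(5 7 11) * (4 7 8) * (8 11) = (4 7 8)(5 11) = [0, 1, 2, 3, 7, 11, 6, 8, 4, 9, 10, 5]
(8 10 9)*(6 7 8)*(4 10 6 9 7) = (4 10 7 8 6) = [0, 1, 2, 3, 10, 5, 4, 8, 6, 9, 7]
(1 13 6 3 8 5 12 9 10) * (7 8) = (1 13 6 3 7 8 5 12 9 10) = [0, 13, 2, 7, 4, 12, 3, 8, 5, 10, 1, 11, 9, 6]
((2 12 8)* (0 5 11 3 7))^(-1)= (0 7 3 11 5)(2 8 12)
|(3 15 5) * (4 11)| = 6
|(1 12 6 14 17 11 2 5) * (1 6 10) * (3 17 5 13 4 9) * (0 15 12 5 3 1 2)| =15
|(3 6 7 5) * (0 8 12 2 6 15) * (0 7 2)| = 12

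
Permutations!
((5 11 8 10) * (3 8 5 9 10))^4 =((3 8)(5 11)(9 10))^4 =(11)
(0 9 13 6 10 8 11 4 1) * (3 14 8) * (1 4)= (0 9 13 6 10 3 14 8 11 1)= [9, 0, 2, 14, 4, 5, 10, 7, 11, 13, 3, 1, 12, 6, 8]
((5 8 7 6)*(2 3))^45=(2 3)(5 8 7 6)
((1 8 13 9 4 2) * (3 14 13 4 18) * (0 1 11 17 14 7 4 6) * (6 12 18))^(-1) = (0 6 9 13 14 17 11 2 4 7 3 18 12 8 1)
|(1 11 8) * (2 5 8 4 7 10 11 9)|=|(1 9 2 5 8)(4 7 10 11)|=20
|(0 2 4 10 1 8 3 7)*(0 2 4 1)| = 15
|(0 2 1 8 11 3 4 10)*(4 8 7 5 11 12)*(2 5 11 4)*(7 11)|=|(0 5 4 10)(1 11 3 8 12 2)|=12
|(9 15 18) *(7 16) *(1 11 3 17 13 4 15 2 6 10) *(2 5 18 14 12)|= |(1 11 3 17 13 4 15 14 12 2 6 10)(5 18 9)(7 16)|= 12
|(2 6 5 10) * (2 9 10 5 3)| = 6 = |(2 6 3)(9 10)|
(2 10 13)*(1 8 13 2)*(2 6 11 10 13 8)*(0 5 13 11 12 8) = (0 5 13 1 2 11 10 6 12 8) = [5, 2, 11, 3, 4, 13, 12, 7, 0, 9, 6, 10, 8, 1]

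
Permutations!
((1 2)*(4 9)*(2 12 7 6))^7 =(1 7 2 12 6)(4 9)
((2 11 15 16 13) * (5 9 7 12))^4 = (2 13 16 15 11)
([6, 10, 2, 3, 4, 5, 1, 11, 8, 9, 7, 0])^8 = [1, 7, 2, 3, 4, 5, 10, 0, 8, 9, 11, 6]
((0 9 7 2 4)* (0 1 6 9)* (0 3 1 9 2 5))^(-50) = (0 2 5 6 7 1 9 3 4) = ((0 3 1 6 2 4 9 7 5))^(-50)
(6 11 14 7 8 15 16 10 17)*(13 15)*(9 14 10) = [0, 1, 2, 3, 4, 5, 11, 8, 13, 14, 17, 10, 12, 15, 7, 16, 9, 6] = (6 11 10 17)(7 8 13 15 16 9 14)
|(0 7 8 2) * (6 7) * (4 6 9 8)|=|(0 9 8 2)(4 6 7)|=12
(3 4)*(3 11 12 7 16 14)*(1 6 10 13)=(1 6 10 13)(3 4 11 12 7 16 14)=[0, 6, 2, 4, 11, 5, 10, 16, 8, 9, 13, 12, 7, 1, 3, 15, 14]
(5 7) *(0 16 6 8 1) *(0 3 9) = (0 16 6 8 1 3 9)(5 7) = [16, 3, 2, 9, 4, 7, 8, 5, 1, 0, 10, 11, 12, 13, 14, 15, 6]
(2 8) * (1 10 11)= (1 10 11)(2 8)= [0, 10, 8, 3, 4, 5, 6, 7, 2, 9, 11, 1]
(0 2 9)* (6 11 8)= [2, 1, 9, 3, 4, 5, 11, 7, 6, 0, 10, 8]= (0 2 9)(6 11 8)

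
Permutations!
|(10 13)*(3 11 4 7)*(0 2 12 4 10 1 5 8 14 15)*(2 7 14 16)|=15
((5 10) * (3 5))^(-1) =((3 5 10))^(-1) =(3 10 5)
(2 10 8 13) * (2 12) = (2 10 8 13 12) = [0, 1, 10, 3, 4, 5, 6, 7, 13, 9, 8, 11, 2, 12]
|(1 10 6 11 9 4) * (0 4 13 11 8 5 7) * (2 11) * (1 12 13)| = |(0 4 12 13 2 11 9 1 10 6 8 5 7)| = 13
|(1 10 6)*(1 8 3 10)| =|(3 10 6 8)| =4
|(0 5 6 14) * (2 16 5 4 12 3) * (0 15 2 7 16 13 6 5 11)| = 35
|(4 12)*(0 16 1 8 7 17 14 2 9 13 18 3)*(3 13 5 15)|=|(0 16 1 8 7 17 14 2 9 5 15 3)(4 12)(13 18)|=12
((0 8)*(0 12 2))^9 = (0 8 12 2)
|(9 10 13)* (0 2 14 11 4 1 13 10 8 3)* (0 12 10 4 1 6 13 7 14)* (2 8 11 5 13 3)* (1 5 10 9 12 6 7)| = |(0 8 2)(3 6)(4 7 14 10)(5 13 12 9 11)| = 60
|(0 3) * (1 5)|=2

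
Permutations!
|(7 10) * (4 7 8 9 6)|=|(4 7 10 8 9 6)|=6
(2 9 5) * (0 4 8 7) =[4, 1, 9, 3, 8, 2, 6, 0, 7, 5] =(0 4 8 7)(2 9 5)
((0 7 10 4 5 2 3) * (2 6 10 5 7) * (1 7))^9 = (1 6)(4 5)(7 10)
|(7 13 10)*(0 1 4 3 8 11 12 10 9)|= 11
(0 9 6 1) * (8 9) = (0 8 9 6 1) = [8, 0, 2, 3, 4, 5, 1, 7, 9, 6]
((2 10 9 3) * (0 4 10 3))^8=(10)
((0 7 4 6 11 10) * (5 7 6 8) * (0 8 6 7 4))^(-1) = ((0 7)(4 6 11 10 8 5))^(-1) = (0 7)(4 5 8 10 11 6)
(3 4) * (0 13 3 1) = [13, 0, 2, 4, 1, 5, 6, 7, 8, 9, 10, 11, 12, 3] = (0 13 3 4 1)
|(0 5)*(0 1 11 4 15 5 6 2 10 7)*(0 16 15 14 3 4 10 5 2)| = 24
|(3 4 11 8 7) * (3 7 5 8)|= 6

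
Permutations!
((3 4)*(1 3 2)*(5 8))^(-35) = ((1 3 4 2)(5 8))^(-35) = (1 3 4 2)(5 8)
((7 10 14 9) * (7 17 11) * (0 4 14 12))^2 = (0 14 17 7 12 4 9 11 10)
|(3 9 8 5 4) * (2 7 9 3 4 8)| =6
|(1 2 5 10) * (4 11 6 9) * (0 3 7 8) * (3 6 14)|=36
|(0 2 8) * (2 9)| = 4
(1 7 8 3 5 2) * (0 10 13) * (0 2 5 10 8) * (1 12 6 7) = (0 8 3 10 13 2 12 6 7) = [8, 1, 12, 10, 4, 5, 7, 0, 3, 9, 13, 11, 6, 2]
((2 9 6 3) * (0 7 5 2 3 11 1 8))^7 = ((0 7 5 2 9 6 11 1 8))^7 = (0 1 6 2 7 8 11 9 5)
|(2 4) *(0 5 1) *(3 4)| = |(0 5 1)(2 3 4)| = 3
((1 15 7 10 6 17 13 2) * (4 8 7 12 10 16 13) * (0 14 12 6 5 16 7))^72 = (0 12 5 13 1 6 4)(2 15 17 8 14 10 16)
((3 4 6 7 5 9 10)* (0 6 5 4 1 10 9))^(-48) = (10)(0 7 5 6 4)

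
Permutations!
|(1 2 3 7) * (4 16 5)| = 12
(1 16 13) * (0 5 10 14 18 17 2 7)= (0 5 10 14 18 17 2 7)(1 16 13)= [5, 16, 7, 3, 4, 10, 6, 0, 8, 9, 14, 11, 12, 1, 18, 15, 13, 2, 17]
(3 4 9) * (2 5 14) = [0, 1, 5, 4, 9, 14, 6, 7, 8, 3, 10, 11, 12, 13, 2] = (2 5 14)(3 4 9)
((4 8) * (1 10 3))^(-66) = ((1 10 3)(4 8))^(-66) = (10)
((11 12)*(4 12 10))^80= (12)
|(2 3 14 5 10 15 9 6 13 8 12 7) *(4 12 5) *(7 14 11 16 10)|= |(2 3 11 16 10 15 9 6 13 8 5 7)(4 12 14)|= 12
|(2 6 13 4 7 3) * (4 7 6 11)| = |(2 11 4 6 13 7 3)| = 7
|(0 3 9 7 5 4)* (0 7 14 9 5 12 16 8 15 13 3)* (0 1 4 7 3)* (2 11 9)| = |(0 1 4 3 5 7 12 16 8 15 13)(2 11 9 14)| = 44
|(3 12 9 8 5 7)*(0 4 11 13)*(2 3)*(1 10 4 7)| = 13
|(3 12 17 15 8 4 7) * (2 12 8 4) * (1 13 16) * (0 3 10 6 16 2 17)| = |(0 3 8 17 15 4 7 10 6 16 1 13 2 12)| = 14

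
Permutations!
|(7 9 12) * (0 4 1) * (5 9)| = |(0 4 1)(5 9 12 7)| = 12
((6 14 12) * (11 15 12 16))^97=(6 14 16 11 15 12)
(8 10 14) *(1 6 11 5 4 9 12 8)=(1 6 11 5 4 9 12 8 10 14)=[0, 6, 2, 3, 9, 4, 11, 7, 10, 12, 14, 5, 8, 13, 1]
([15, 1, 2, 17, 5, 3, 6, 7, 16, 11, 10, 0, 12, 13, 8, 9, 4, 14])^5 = [15, 1, 2, 4, 8, 16, 6, 7, 17, 11, 10, 0, 12, 13, 3, 9, 14, 5]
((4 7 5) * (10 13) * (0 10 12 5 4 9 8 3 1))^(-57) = ((0 10 13 12 5 9 8 3 1)(4 7))^(-57) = (0 8 12)(1 9 13)(3 5 10)(4 7)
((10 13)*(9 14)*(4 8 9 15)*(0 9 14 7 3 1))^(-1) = (0 1 3 7 9)(4 15 14 8)(10 13)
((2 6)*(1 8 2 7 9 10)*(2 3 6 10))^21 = ((1 8 3 6 7 9 2 10))^21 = (1 9 3 10 7 8 2 6)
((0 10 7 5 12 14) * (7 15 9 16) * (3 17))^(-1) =((0 10 15 9 16 7 5 12 14)(3 17))^(-1) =(0 14 12 5 7 16 9 15 10)(3 17)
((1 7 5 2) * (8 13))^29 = ((1 7 5 2)(8 13))^29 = (1 7 5 2)(8 13)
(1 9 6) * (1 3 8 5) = [0, 9, 2, 8, 4, 1, 3, 7, 5, 6] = (1 9 6 3 8 5)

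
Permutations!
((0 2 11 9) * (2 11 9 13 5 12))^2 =(0 13 12 9 11 5 2)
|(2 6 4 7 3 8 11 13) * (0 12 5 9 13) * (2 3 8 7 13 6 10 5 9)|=30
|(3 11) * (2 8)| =2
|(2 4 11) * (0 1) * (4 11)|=2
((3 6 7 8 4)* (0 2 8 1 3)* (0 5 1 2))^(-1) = ((1 3 6 7 2 8 4 5))^(-1) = (1 5 4 8 2 7 6 3)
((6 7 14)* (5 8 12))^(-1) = ((5 8 12)(6 7 14))^(-1) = (5 12 8)(6 14 7)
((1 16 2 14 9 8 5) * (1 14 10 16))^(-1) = ((2 10 16)(5 14 9 8))^(-1) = (2 16 10)(5 8 9 14)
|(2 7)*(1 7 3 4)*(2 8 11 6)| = 8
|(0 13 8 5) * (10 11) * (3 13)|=|(0 3 13 8 5)(10 11)|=10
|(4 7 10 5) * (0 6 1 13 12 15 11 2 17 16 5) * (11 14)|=|(0 6 1 13 12 15 14 11 2 17 16 5 4 7 10)|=15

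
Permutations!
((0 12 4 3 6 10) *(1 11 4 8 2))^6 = ((0 12 8 2 1 11 4 3 6 10))^6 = (0 4 8 6 1)(2 10 11 12 3)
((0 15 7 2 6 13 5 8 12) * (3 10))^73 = ((0 15 7 2 6 13 5 8 12)(3 10))^73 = (0 15 7 2 6 13 5 8 12)(3 10)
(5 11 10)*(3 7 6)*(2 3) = (2 3 7 6)(5 11 10) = [0, 1, 3, 7, 4, 11, 2, 6, 8, 9, 5, 10]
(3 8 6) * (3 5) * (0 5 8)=(0 5 3)(6 8)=[5, 1, 2, 0, 4, 3, 8, 7, 6]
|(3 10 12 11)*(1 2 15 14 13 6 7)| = |(1 2 15 14 13 6 7)(3 10 12 11)| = 28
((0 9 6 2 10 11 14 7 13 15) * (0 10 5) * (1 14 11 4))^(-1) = ((0 9 6 2 5)(1 14 7 13 15 10 4))^(-1) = (0 5 2 6 9)(1 4 10 15 13 7 14)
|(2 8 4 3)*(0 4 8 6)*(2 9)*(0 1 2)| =|(0 4 3 9)(1 2 6)| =12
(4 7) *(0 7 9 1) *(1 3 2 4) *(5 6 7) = (0 5 6 7 1)(2 4 9 3) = [5, 0, 4, 2, 9, 6, 7, 1, 8, 3]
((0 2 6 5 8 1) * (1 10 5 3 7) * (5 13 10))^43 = (0 2 6 3 7 1)(5 8)(10 13)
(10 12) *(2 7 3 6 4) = (2 7 3 6 4)(10 12) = [0, 1, 7, 6, 2, 5, 4, 3, 8, 9, 12, 11, 10]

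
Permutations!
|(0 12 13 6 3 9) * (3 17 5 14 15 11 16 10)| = 13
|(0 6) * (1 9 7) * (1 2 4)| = 10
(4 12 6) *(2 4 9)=(2 4 12 6 9)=[0, 1, 4, 3, 12, 5, 9, 7, 8, 2, 10, 11, 6]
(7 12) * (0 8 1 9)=(0 8 1 9)(7 12)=[8, 9, 2, 3, 4, 5, 6, 12, 1, 0, 10, 11, 7]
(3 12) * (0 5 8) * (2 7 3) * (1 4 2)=(0 5 8)(1 4 2 7 3 12)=[5, 4, 7, 12, 2, 8, 6, 3, 0, 9, 10, 11, 1]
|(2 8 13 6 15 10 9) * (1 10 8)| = |(1 10 9 2)(6 15 8 13)| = 4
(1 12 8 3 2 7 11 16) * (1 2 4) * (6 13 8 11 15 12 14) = (1 14 6 13 8 3 4)(2 7 15 12 11 16) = [0, 14, 7, 4, 1, 5, 13, 15, 3, 9, 10, 16, 11, 8, 6, 12, 2]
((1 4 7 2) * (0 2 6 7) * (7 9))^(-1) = ((0 2 1 4)(6 9 7))^(-1) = (0 4 1 2)(6 7 9)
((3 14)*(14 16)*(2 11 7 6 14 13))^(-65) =(2 13 16 3 14 6 7 11)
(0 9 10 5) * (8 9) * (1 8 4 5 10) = (10)(0 4 5)(1 8 9) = [4, 8, 2, 3, 5, 0, 6, 7, 9, 1, 10]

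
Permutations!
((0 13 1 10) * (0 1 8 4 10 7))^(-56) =(13)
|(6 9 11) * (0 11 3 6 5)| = 3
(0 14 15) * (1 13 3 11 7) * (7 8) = (0 14 15)(1 13 3 11 8 7) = [14, 13, 2, 11, 4, 5, 6, 1, 7, 9, 10, 8, 12, 3, 15, 0]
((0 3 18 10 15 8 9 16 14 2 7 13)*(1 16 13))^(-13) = (0 10 9 3 15 13 18 8)(1 14 7 16 2)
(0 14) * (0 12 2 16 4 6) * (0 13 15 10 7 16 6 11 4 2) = [14, 1, 6, 3, 11, 5, 13, 16, 8, 9, 7, 4, 0, 15, 12, 10, 2] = (0 14 12)(2 6 13 15 10 7 16)(4 11)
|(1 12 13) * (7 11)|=|(1 12 13)(7 11)|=6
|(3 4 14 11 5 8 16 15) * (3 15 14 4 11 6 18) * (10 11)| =|(3 10 11 5 8 16 14 6 18)| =9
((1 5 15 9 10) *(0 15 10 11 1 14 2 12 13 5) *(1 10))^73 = ((0 15 9 11 10 14 2 12 13 5 1))^73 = (0 12 11 1 2 9 5 14 15 13 10)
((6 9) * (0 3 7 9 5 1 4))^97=(0 3 7 9 6 5 1 4)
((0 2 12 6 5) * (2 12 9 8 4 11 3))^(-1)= (0 5 6 12)(2 3 11 4 8 9)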